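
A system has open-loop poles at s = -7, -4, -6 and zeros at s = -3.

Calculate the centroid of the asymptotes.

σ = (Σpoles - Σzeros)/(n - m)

σ = (Σpoles - Σzeros)/(n - m) = (-17 - (-3))/(3 - 1) = -14/2 = -7.0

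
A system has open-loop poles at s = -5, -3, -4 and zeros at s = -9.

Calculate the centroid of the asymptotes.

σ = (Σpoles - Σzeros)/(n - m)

σ = (Σpoles - Σzeros)/(n - m) = (-12 - (-9))/(3 - 1) = -3/2 = -1.5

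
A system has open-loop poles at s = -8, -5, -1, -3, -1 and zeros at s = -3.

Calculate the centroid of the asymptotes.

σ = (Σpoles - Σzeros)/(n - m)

σ = (Σpoles - Σzeros)/(n - m) = (-18 - (-3))/(5 - 1) = -15/4 = -3.75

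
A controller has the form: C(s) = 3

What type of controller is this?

This is a Proportional (P) controller.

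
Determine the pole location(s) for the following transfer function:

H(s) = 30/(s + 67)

Pole is where denominator = 0: s + 67 = 0, so s = -67.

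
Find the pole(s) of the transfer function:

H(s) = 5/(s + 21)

Pole is where denominator = 0: s + 21 = 0, so s = -21.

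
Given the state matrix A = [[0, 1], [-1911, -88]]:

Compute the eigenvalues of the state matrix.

det(A - λI) = λ² - (-88)λ + 1911 = (λ - (-49))(λ - (-39)). Eigenvalues: -49, -39.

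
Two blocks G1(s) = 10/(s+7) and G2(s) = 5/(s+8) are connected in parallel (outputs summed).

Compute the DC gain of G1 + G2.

Parallel: G_eq = G1 + G2. DC gain = G1(0) + G2(0) = 10/7 + 5/8 = 1.4286 + 0.625 = 2.0536.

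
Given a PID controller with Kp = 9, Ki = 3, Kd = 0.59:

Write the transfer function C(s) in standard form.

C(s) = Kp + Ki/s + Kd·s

Substituting values: C(s) = 9 + 3/s + 0.59s = (0.59s² + 9s + 3)/s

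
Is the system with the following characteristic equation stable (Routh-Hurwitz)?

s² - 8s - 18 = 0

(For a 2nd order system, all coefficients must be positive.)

Coefficients: 1, -8, -18. b=-8, c=-18 not positive, so system is unstable.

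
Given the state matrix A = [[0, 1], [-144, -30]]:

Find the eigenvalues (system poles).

det(A - λI) = λ² - (-30)λ + 144 = (λ - (-24))(λ - (-6)). Eigenvalues: -24, -6.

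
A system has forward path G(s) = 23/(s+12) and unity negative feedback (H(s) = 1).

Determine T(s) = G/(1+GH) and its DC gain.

T(s) = G/(1+GH) = [23/(s+12)] / [1 + 23/(s+12)] = 23/(s+12+23) = 23/(s+35). DC gain = 23/35 = 0.6571.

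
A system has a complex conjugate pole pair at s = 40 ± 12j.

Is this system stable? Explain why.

Real part of poles is 40 (> 0, right half-plane). Unstable.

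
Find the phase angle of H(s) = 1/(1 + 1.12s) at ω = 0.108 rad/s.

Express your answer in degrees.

Phase = -arctan(ωτ) = -arctan(0.108 × 1.12) = -6.9°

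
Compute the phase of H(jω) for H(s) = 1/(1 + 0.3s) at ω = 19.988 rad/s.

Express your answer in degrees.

Phase = -arctan(ωτ) = -arctan(19.988 × 0.3) = -80.5°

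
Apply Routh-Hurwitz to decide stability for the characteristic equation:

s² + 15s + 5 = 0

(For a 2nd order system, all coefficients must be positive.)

Coefficients: 1, 15, 5. All positive, so system is stable.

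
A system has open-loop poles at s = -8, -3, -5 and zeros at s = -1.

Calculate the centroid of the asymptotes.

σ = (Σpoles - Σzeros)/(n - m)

σ = (Σpoles - Σzeros)/(n - m) = (-16 - (-1))/(3 - 1) = -15/2 = -7.5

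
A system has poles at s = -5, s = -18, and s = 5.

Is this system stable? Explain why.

Pole(s) at s = 5 are not in the left half-plane. System is unstable.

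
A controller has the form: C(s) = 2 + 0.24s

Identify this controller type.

This is a Proportional-Derivative (PD) controller.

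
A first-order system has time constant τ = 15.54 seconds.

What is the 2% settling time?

For first-order system, 2% settling time ≈ 4τ = 4 × 15.54 = 62.16 s.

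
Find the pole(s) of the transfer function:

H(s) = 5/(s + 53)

Pole is where denominator = 0: s + 53 = 0, so s = -53.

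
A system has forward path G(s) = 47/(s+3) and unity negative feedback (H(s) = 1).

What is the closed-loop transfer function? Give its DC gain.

T(s) = G/(1+GH) = [47/(s+3)] / [1 + 47/(s+3)] = 47/(s+3+47) = 47/(s+50). DC gain = 47/50 = 0.94.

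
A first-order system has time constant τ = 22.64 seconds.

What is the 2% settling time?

For first-order system, 2% settling time ≈ 4τ = 4 × 22.64 = 90.56 s.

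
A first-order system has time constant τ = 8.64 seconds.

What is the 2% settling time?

For first-order system, 2% settling time ≈ 4τ = 4 × 8.64 = 34.56 s.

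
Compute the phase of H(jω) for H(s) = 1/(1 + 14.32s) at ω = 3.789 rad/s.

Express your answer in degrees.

Phase = -arctan(ωτ) = -arctan(3.789 × 14.32) = -88.9°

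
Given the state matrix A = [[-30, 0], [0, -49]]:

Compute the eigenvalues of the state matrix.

For diagonal matrix, eigenvalues are diagonal entries: λ₁ = -30, λ₂ = -49.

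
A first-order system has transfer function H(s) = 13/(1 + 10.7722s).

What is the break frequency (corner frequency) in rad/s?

Corner frequency = 1/τ = 1/10.7722 = 0.093 rad/s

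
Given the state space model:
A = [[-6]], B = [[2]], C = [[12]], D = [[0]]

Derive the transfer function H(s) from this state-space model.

(sI - A)⁻¹ = 1/(s + 6). H(s) = 12 × 2/(s + 6) + 0 = 24/(s + 6).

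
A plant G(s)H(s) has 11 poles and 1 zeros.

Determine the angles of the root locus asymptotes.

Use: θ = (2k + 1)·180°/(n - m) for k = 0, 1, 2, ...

n - m = 11 - 1 = 10. Angles: θk = (2k + 1)·180°/10 = 18°, 54°, 90°, 126°, 162°, 198°, 234°, 270°, 306°, 342°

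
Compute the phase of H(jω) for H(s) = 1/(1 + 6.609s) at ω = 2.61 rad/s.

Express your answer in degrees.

Phase = -arctan(ωτ) = -arctan(2.61 × 6.609) = -86.7°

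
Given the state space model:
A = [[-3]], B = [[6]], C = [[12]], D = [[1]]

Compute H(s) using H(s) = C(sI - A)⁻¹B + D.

(sI - A)⁻¹ = 1/(s + 3). H(s) = 12×6/(s + 3) + 1 = (s + 75)/(s + 3).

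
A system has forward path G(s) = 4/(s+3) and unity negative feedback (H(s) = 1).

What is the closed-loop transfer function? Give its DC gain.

T(s) = G/(1+GH) = [4/(s+3)] / [1 + 4/(s+3)] = 4/(s+3+4) = 4/(s+7). DC gain = 4/7 = 0.5714.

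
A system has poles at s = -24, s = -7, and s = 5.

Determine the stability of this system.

Pole(s) at s = 5 are not in the left half-plane. System is unstable.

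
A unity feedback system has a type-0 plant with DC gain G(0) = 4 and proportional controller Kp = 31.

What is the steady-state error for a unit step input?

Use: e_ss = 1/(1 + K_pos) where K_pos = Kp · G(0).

K_pos = Kp · G(0) = 31 × 4 = 124. e_ss = 1/(1 + 124) = 0.008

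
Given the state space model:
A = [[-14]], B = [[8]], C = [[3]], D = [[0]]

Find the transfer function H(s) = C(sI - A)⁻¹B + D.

(sI - A)⁻¹ = 1/(s + 14). H(s) = 3 × 8/(s + 14) + 0 = 24/(s + 14).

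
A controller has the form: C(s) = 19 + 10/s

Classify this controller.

This is a Proportional-Integral (PI) controller.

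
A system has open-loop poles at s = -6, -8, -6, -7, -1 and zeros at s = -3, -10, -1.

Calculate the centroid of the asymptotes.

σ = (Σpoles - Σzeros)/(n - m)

σ = (Σpoles - Σzeros)/(n - m) = (-28 - (-14))/(5 - 3) = -14/2 = -7.0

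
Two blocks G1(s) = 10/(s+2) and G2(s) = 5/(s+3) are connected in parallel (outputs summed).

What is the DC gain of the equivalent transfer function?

Parallel: G_eq = G1 + G2. DC gain = G1(0) + G2(0) = 10/2 + 5/3 = 5 + 1.6667 = 6.6667.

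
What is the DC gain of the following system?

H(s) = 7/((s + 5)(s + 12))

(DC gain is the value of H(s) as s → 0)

DC gain = H(0) = 7/(5 × 12) = 7/60 = 0.1167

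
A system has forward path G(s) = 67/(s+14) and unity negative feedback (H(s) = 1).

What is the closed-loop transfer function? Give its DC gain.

T(s) = G/(1+GH) = [67/(s+14)] / [1 + 67/(s+14)] = 67/(s+14+67) = 67/(s+81). DC gain = 67/81 = 0.8272.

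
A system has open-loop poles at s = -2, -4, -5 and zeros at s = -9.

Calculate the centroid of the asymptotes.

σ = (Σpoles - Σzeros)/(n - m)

σ = (Σpoles - Σzeros)/(n - m) = (-11 - (-9))/(3 - 1) = -2/2 = -1.0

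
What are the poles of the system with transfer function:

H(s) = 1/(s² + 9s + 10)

Discriminant = 9² - 4×1×10 = 81 - 40 = 41 > 0, so two distinct real poles. Using quadratic formula: s = (-9 ± √41)/(2×1) = (-9 ± √41)/2, with √41 ≈ 6.4031. s₁ ≈ -1.2984, s₂ ≈ -7.7016. Poles: s₁ = -1.2984, s₂ = -7.7016.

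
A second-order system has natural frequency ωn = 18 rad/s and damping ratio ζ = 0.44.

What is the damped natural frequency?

ωd = ωn√(1 - ζ²) = 18√(1 - 0.44²) = 16.16 rad/s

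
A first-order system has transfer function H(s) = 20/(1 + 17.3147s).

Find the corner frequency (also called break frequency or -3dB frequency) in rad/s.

Corner frequency = 1/τ = 1/17.3147 = 0.058 rad/s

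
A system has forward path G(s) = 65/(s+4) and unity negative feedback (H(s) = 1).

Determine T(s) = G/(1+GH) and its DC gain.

T(s) = G/(1+GH) = [65/(s+4)] / [1 + 65/(s+4)] = 65/(s+4+65) = 65/(s+69). DC gain = 65/69 = 0.9420.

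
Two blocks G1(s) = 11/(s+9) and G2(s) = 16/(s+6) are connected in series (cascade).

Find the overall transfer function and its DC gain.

Series: multiply transfer functions. G_eq = 11/(s+9) × 16/(s+6) = 176/((s+9)(s+6)). DC gain = 176/(9×6) = 3.2593.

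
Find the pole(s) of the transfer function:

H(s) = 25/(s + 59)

Pole is where denominator = 0: s + 59 = 0, so s = -59.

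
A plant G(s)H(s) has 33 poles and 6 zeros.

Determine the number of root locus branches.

Root locus has n branches where n = number of poles = 33.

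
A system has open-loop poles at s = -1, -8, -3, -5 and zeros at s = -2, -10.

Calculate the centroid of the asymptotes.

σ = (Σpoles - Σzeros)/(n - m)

σ = (Σpoles - Σzeros)/(n - m) = (-17 - (-12))/(4 - 2) = -5/2 = -2.5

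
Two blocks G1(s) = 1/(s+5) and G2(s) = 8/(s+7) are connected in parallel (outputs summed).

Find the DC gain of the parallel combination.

Parallel: G_eq = G1 + G2. DC gain = G1(0) + G2(0) = 1/5 + 8/7 = 0.2 + 1.1429 = 1.3429.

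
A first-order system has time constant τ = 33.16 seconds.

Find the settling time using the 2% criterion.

For first-order system, 2% settling time ≈ 4τ = 4 × 33.16 = 132.64 s.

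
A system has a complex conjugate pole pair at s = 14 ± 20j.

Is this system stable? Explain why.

Real part of poles is 14 (> 0, right half-plane). Unstable.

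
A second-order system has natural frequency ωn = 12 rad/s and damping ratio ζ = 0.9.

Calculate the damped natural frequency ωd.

ωd = ωn√(1 - ζ²) = 12√(1 - 0.9²) = 5.23 rad/s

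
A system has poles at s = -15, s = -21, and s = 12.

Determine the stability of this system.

Pole(s) at s = 12 are not in the left half-plane. System is unstable.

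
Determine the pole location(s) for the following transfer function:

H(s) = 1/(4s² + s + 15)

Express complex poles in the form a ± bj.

Discriminant = 1² - 4×4×15 = 1 - 240 = -239 < 0, so the poles are a complex conjugate pair s = (-1 ± j√239)/(2×4). Real part = -1/(2×4) = -1/8 = -0.125; imaginary part = ±√239/(2×4) ≈ 1.9325. Poles: s = -0.125 ± 1.9325j.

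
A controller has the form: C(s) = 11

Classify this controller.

This is a Proportional (P) controller.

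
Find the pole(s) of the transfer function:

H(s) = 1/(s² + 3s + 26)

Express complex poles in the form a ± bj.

Discriminant = 3² - 4×1×26 = 9 - 104 = -95 < 0, so the poles are a complex conjugate pair s = (-3 ± j√95)/(2×1). Real part = -3/(2×1) = -3/2 = -1.5; imaginary part = ±√95/(2×1) ≈ 4.8734. Poles: s = -1.5 ± 4.8734j.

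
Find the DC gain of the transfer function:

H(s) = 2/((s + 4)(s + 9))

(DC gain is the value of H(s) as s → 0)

DC gain = H(0) = 2/(4 × 9) = 2/36 = 0.0556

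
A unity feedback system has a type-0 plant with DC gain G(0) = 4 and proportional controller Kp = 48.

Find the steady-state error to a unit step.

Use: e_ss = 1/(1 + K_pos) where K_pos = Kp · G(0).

K_pos = Kp · G(0) = 48 × 4 = 192. e_ss = 1/(1 + 192) = 0.0052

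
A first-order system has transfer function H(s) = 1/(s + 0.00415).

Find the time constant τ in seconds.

For H(s) = 1/(s + 1/τ), the pole is at -1/τ = -0.00415, so τ = 1/0.00415 = 241 s.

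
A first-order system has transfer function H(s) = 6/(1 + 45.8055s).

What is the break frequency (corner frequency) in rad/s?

Corner frequency = 1/τ = 1/45.8055 = 0.022 rad/s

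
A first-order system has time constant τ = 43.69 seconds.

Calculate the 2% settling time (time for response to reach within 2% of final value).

For first-order system, 2% settling time ≈ 4τ = 4 × 43.69 = 174.76 s.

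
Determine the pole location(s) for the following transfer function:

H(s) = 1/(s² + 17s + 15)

Discriminant = 17² - 4×1×15 = 289 - 60 = 229 > 0, so two distinct real poles. Using quadratic formula: s = (-17 ± √229)/(2×1) = (-17 ± √229)/2, with √229 ≈ 15.1327. s₁ ≈ -0.9336, s₂ ≈ -16.0664. Poles: s₁ = -0.9336, s₂ = -16.0664.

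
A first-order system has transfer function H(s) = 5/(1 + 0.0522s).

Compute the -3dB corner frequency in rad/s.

Corner frequency = 1/τ = 1/0.0522 = 19.157 rad/s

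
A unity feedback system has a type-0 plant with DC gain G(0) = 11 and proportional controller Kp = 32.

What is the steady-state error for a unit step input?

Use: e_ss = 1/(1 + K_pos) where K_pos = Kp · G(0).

K_pos = Kp · G(0) = 32 × 11 = 352. e_ss = 1/(1 + 352) = 0.0028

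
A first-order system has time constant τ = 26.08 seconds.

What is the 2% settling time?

For first-order system, 2% settling time ≈ 4τ = 4 × 26.08 = 104.32 s.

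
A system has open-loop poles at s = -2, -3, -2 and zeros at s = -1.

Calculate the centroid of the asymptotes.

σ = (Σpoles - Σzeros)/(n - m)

σ = (Σpoles - Σzeros)/(n - m) = (-7 - (-1))/(3 - 1) = -6/2 = -3.0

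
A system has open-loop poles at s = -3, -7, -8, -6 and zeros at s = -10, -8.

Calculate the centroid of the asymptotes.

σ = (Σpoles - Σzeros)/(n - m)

σ = (Σpoles - Σzeros)/(n - m) = (-24 - (-18))/(4 - 2) = -6/2 = -3.0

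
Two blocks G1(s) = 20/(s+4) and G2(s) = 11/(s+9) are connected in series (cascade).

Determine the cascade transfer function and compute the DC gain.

Series: multiply transfer functions. G_eq = 20/(s+4) × 11/(s+9) = 220/((s+4)(s+9)). DC gain = 220/(4×9) = 6.1111.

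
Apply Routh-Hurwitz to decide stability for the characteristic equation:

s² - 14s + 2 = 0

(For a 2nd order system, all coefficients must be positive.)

Coefficients: 1, -14, 2. b=-14 not positive, so system is unstable.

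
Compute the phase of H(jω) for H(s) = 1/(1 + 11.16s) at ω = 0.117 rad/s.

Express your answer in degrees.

Phase = -arctan(ωτ) = -arctan(0.117 × 11.16) = -52.6°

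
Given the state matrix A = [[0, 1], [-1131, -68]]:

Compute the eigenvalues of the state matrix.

det(A - λI) = λ² - (-68)λ + 1131 = (λ - (-39))(λ - (-29)). Eigenvalues: -39, -29.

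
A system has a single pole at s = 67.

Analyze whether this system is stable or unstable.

Pole at s = 67 is in the right half-plane. Unstable.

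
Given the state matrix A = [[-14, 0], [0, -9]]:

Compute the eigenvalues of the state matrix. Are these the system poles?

For diagonal matrix, eigenvalues are diagonal entries: λ₁ = -14, λ₂ = -9. Eigenvalues of A = system poles.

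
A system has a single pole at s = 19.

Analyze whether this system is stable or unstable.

Pole at s = 19 is in the right half-plane. Unstable.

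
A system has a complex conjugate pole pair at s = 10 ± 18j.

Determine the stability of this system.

Real part of poles is 10 (> 0, right half-plane). Unstable.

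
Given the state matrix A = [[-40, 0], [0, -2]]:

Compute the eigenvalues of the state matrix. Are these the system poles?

For diagonal matrix, eigenvalues are diagonal entries: λ₁ = -40, λ₂ = -2. Eigenvalues of A = system poles.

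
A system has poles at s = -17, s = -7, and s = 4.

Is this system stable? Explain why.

Pole(s) at s = 4 are not in the left half-plane. System is unstable.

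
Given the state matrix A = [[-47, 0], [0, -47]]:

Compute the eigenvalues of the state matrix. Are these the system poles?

For diagonal matrix, eigenvalues are diagonal entries: λ₁ = -47, λ₂ = -47. Eigenvalues of A = system poles.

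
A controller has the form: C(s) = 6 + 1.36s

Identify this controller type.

This is a Proportional-Derivative (PD) controller.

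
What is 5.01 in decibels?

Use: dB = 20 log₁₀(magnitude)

dB = 20 log₁₀(5.01) = 14.0 dB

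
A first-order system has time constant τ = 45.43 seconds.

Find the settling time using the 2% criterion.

For first-order system, 2% settling time ≈ 4τ = 4 × 45.43 = 181.72 s.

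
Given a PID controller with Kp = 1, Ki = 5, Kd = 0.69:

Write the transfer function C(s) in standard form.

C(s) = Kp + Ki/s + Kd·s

Substituting values: C(s) = 1 + 5/s + 0.69s = (0.69s² + s + 5)/s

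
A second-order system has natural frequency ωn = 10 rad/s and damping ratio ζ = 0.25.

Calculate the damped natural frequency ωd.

ωd = ωn√(1 - ζ²) = 10√(1 - 0.25²) = 9.68 rad/s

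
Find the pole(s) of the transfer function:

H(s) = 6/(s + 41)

Pole is where denominator = 0: s + 41 = 0, so s = -41.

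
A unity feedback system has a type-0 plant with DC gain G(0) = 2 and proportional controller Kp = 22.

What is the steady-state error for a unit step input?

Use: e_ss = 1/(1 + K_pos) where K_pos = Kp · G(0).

K_pos = Kp · G(0) = 22 × 2 = 44. e_ss = 1/(1 + 44) = 0.0222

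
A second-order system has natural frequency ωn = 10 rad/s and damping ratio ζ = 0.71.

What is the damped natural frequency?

ωd = ωn√(1 - ζ²) = 10√(1 - 0.71²) = 7.04 rad/s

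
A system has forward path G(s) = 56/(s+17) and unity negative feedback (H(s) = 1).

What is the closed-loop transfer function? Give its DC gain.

T(s) = G/(1+GH) = [56/(s+17)] / [1 + 56/(s+17)] = 56/(s+17+56) = 56/(s+73). DC gain = 56/73 = 0.7671.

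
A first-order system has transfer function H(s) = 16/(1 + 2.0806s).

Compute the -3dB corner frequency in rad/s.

Corner frequency = 1/τ = 1/2.0806 = 0.481 rad/s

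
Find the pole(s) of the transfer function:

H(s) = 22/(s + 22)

Pole is where denominator = 0: s + 22 = 0, so s = -22.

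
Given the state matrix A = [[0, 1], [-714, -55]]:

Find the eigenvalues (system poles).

det(A - λI) = λ² - (-55)λ + 714 = (λ - (-34))(λ - (-21)). Eigenvalues: -34, -21.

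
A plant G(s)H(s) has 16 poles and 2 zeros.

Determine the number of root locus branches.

Root locus has n branches where n = number of poles = 16.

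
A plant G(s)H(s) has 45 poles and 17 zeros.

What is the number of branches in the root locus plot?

Root locus has n branches where n = number of poles = 45.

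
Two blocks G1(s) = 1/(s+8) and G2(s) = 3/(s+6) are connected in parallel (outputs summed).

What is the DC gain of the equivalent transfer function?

Parallel: G_eq = G1 + G2. DC gain = G1(0) + G2(0) = 1/8 + 3/6 = 0.125 + 0.5 = 0.625.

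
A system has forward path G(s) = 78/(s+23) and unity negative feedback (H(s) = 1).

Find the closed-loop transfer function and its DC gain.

T(s) = G/(1+GH) = [78/(s+23)] / [1 + 78/(s+23)] = 78/(s+23+78) = 78/(s+101). DC gain = 78/101 = 0.7723.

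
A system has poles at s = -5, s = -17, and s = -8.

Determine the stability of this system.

All poles are in the left half-plane. System is stable.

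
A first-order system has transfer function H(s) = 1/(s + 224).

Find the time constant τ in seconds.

For H(s) = 1/(s + 1/τ), the pole is at -1/τ = -224, so τ = 1/224 = 0.0045 s.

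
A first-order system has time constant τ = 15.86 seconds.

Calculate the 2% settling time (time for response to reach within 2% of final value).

For first-order system, 2% settling time ≈ 4τ = 4 × 15.86 = 63.44 s.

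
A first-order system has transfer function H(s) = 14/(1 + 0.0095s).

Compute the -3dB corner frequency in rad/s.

Corner frequency = 1/τ = 1/0.0095 = 105.263 rad/s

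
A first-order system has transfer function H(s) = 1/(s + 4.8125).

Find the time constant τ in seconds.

For H(s) = 1/(s + 1/τ), the pole is at -1/τ = -4.8125, so τ = 1/4.8125 = 0.2078 s.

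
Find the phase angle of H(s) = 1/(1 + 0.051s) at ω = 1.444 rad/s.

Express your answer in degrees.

Phase = -arctan(ωτ) = -arctan(1.444 × 0.051) = -4.2°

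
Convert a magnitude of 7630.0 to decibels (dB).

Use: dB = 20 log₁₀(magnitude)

dB = 20 log₁₀(7630.0) = 77.7 dB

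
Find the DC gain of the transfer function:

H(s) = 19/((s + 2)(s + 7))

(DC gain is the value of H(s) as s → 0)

DC gain = H(0) = 19/(2 × 7) = 19/14 = 1.3571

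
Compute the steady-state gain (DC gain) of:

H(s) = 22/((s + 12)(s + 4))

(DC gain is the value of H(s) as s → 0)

DC gain = H(0) = 22/(12 × 4) = 22/48 = 0.4583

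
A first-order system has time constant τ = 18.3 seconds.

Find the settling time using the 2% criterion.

For first-order system, 2% settling time ≈ 4τ = 4 × 18.3 = 73.2 s.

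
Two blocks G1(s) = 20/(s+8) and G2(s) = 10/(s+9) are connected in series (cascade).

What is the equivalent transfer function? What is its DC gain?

Series: multiply transfer functions. G_eq = 20/(s+8) × 10/(s+9) = 200/((s+8)(s+9)). DC gain = 200/(8×9) = 2.7778.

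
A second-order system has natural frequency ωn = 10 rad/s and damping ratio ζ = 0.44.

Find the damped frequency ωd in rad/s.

ωd = ωn√(1 - ζ²) = 10√(1 - 0.44²) = 8.98 rad/s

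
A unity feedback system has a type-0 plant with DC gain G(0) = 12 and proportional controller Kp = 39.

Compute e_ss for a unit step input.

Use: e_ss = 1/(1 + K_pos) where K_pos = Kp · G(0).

K_pos = Kp · G(0) = 39 × 12 = 468. e_ss = 1/(1 + 468) = 0.0021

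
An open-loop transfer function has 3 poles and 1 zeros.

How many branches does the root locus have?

Root locus has n branches where n = number of poles = 3.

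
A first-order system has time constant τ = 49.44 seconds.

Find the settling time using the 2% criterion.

For first-order system, 2% settling time ≈ 4τ = 4 × 49.44 = 197.76 s.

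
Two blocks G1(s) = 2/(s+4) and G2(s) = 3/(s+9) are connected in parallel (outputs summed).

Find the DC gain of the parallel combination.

Parallel: G_eq = G1 + G2. DC gain = G1(0) + G2(0) = 2/4 + 3/9 = 0.5 + 0.3333 = 0.8333.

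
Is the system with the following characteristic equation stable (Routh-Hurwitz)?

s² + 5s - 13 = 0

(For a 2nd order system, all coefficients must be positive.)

Coefficients: 1, 5, -13. c=-13 not positive, so system is unstable.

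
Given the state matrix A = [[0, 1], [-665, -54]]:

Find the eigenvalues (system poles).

det(A - λI) = λ² - (-54)λ + 665 = (λ - (-19))(λ - (-35)). Eigenvalues: -19, -35.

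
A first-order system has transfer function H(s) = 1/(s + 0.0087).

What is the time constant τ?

For H(s) = 1/(s + 1/τ), the pole is at -1/τ = -0.0087, so τ = 1/0.0087 = 114.9 s.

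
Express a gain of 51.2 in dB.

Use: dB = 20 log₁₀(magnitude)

dB = 20 log₁₀(51.2) = 34.2 dB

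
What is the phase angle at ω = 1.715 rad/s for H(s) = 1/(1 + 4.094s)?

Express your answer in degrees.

Phase = -arctan(ωτ) = -arctan(1.715 × 4.094) = -81.9°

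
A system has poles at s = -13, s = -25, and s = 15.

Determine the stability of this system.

Pole(s) at s = 15 are not in the left half-plane. System is unstable.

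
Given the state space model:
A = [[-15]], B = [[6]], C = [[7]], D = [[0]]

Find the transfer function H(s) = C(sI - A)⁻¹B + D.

(sI - A)⁻¹ = 1/(s + 15). H(s) = 7 × 6/(s + 15) + 0 = 42/(s + 15).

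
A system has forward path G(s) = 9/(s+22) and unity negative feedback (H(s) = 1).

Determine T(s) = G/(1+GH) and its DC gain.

T(s) = G/(1+GH) = [9/(s+22)] / [1 + 9/(s+22)] = 9/(s+22+9) = 9/(s+31). DC gain = 9/31 = 0.2903.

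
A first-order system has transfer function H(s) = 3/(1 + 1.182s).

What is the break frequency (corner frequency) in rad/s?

Corner frequency = 1/τ = 1/1.182 = 0.846 rad/s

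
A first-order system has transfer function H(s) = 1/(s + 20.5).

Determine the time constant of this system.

For H(s) = 1/(s + 1/τ), the pole is at -1/τ = -20.5, so τ = 1/20.5 = 0.0488 s.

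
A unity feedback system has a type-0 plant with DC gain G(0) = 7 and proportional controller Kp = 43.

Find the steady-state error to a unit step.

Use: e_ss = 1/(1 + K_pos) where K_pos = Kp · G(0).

K_pos = Kp · G(0) = 43 × 7 = 301. e_ss = 1/(1 + 301) = 0.0033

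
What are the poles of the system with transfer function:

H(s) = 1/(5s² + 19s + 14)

Discriminant = 19² - 4×5×14 = 361 - 280 = 81 > 0, so two distinct real poles. Using quadratic formula: s = (-19 ± √81)/(2×5) = (-19 ± √81)/10, with √81 = 9. s₁ = -10/10 = -1, s₂ = -28/10 = -2.8. Poles: s₁ = -1, s₂ = -2.8.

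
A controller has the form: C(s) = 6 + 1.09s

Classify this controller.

This is a Proportional-Derivative (PD) controller.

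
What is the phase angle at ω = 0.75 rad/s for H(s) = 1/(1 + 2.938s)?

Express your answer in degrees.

Phase = -arctan(ωτ) = -arctan(0.75 × 2.938) = -65.6°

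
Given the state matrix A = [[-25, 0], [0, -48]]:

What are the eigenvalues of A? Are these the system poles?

For diagonal matrix, eigenvalues are diagonal entries: λ₁ = -25, λ₂ = -48. Eigenvalues of A = system poles.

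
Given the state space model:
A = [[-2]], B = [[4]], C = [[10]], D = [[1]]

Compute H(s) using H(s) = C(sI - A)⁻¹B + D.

(sI - A)⁻¹ = 1/(s + 2). H(s) = 10×4/(s + 2) + 1 = (s + 42)/(s + 2).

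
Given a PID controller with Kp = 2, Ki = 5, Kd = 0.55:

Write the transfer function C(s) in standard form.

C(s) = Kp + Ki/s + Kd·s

Substituting values: C(s) = 2 + 5/s + 0.55s = (0.55s² + 2s + 5)/s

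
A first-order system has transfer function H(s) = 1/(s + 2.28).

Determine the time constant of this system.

For H(s) = 1/(s + 1/τ), the pole is at -1/τ = -2.28, so τ = 1/2.28 = 0.4386 s.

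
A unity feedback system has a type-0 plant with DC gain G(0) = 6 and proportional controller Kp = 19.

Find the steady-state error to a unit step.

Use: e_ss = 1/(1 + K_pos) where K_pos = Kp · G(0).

K_pos = Kp · G(0) = 19 × 6 = 114. e_ss = 1/(1 + 114) = 0.0087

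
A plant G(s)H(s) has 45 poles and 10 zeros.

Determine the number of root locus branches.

Root locus has n branches where n = number of poles = 45.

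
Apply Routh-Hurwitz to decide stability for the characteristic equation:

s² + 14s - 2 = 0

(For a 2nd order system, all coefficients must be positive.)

Coefficients: 1, 14, -2. c=-2 not positive, so system is unstable.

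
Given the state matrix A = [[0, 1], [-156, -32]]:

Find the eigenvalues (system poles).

det(A - λI) = λ² - (-32)λ + 156 = (λ - (-26))(λ - (-6)). Eigenvalues: -26, -6.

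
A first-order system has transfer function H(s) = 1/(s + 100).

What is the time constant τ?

For H(s) = 1/(s + 1/τ), the pole is at -1/τ = -100, so τ = 1/100 = 0.01 s.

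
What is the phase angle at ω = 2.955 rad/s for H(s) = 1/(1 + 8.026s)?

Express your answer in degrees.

Phase = -arctan(ωτ) = -arctan(2.955 × 8.026) = -87.6°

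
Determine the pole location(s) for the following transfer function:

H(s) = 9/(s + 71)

Pole is where denominator = 0: s + 71 = 0, so s = -71.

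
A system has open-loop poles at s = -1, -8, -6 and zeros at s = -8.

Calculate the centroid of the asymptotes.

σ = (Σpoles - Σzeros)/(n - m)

σ = (Σpoles - Σzeros)/(n - m) = (-15 - (-8))/(3 - 1) = -7/2 = -3.5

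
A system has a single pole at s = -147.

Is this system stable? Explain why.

Pole at s = -147 is in the left half-plane. Stable.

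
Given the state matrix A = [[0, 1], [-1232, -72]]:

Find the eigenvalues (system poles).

det(A - λI) = λ² - (-72)λ + 1232 = (λ - (-28))(λ - (-44)). Eigenvalues: -28, -44.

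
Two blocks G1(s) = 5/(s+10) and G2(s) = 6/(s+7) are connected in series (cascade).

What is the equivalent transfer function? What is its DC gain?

Series: multiply transfer functions. G_eq = 5/(s+10) × 6/(s+7) = 30/((s+10)(s+7)). DC gain = 30/(10×7) = 0.4286.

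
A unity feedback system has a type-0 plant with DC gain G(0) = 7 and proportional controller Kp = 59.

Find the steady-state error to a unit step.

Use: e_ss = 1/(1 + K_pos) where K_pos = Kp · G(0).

K_pos = Kp · G(0) = 59 × 7 = 413. e_ss = 1/(1 + 413) = 0.0024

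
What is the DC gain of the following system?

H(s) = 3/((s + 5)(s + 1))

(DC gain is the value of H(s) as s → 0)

DC gain = H(0) = 3/(5 × 1) = 3/5 = 0.6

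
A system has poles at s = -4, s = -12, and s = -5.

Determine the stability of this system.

All poles are in the left half-plane. System is stable.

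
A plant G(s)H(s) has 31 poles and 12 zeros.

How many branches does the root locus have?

Root locus has n branches where n = number of poles = 31.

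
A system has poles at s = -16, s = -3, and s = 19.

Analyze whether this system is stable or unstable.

Pole(s) at s = 19 are not in the left half-plane. System is unstable.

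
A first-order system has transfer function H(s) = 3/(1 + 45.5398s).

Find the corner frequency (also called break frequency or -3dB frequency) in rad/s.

Corner frequency = 1/τ = 1/45.5398 = 0.022 rad/s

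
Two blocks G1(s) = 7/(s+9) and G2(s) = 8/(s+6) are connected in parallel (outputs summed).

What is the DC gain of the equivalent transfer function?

Parallel: G_eq = G1 + G2. DC gain = G1(0) + G2(0) = 7/9 + 8/6 = 0.7778 + 1.3333 = 2.1111.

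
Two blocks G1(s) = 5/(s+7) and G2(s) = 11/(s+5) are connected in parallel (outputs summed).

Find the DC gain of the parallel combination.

Parallel: G_eq = G1 + G2. DC gain = G1(0) + G2(0) = 5/7 + 11/5 = 0.7143 + 2.2 = 2.9143.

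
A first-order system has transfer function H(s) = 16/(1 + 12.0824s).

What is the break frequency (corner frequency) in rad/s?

Corner frequency = 1/τ = 1/12.0824 = 0.083 rad/s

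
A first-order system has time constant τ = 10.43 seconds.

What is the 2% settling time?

For first-order system, 2% settling time ≈ 4τ = 4 × 10.43 = 41.72 s.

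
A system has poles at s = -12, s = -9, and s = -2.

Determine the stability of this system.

All poles are in the left half-plane. System is stable.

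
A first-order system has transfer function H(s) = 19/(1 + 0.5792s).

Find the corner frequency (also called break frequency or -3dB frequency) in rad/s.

Corner frequency = 1/τ = 1/0.5792 = 1.727 rad/s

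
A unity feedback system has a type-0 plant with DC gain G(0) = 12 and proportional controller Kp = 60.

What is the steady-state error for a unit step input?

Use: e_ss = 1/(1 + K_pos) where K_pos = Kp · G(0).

K_pos = Kp · G(0) = 60 × 12 = 720. e_ss = 1/(1 + 720) = 0.0014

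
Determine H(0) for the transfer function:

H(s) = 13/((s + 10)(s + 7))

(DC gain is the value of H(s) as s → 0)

DC gain = H(0) = 13/(10 × 7) = 13/70 = 0.1857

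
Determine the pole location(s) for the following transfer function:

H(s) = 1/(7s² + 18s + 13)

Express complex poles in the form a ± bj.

Discriminant = 18² - 4×7×13 = 324 - 364 = -40 < 0, so the poles are a complex conjugate pair s = (-18 ± j√40)/(2×7). Real part = -18/(2×7) = -18/14 ≈ -1.2857; imaginary part = ±√40/(2×7) ≈ 0.4518. Poles: s = -1.2857 ± 0.4518j.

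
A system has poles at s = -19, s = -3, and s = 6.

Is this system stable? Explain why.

Pole(s) at s = 6 are not in the left half-plane. System is unstable.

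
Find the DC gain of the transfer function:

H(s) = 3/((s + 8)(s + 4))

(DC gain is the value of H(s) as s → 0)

DC gain = H(0) = 3/(8 × 4) = 3/32 = 0.09375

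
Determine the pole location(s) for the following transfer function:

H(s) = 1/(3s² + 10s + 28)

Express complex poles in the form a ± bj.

Discriminant = 10² - 4×3×28 = 100 - 336 = -236 < 0, so the poles are a complex conjugate pair s = (-10 ± j√236)/(2×3). Real part = -10/(2×3) = -10/6 ≈ -1.6667; imaginary part = ±√236/(2×3) ≈ 2.5604. Poles: s = -1.6667 ± 2.5604j.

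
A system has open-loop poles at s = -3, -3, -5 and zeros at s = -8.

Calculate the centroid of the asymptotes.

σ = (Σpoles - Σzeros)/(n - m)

σ = (Σpoles - Σzeros)/(n - m) = (-11 - (-8))/(3 - 1) = -3/2 = -1.5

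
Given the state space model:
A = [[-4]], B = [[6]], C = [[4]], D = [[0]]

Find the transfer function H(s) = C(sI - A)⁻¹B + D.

(sI - A)⁻¹ = 1/(s + 4). H(s) = 4 × 6/(s + 4) + 0 = 24/(s + 4).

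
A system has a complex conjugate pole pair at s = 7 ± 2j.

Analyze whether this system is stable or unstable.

Real part of poles is 7 (> 0, right half-plane). Unstable.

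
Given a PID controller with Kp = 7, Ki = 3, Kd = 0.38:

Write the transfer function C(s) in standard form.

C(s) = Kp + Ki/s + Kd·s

Substituting values: C(s) = 7 + 3/s + 0.38s = (0.38s² + 7s + 3)/s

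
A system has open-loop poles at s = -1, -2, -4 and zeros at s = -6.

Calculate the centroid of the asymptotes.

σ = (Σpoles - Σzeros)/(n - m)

σ = (Σpoles - Σzeros)/(n - m) = (-7 - (-6))/(3 - 1) = -1/2 = -0.5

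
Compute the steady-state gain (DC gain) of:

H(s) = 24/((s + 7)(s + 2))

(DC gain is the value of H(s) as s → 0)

DC gain = H(0) = 24/(7 × 2) = 24/14 = 1.7143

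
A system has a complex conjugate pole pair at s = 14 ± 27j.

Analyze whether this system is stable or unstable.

Real part of poles is 14 (> 0, right half-plane). Unstable.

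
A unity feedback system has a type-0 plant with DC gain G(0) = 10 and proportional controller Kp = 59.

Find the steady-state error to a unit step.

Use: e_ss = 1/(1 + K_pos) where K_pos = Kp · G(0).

K_pos = Kp · G(0) = 59 × 10 = 590. e_ss = 1/(1 + 590) = 0.0017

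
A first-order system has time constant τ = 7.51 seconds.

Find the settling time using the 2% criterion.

For first-order system, 2% settling time ≈ 4τ = 4 × 7.51 = 30.04 s.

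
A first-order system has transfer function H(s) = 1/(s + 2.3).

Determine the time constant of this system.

For H(s) = 1/(s + 1/τ), the pole is at -1/τ = -2.3, so τ = 1/2.3 = 0.4348 s.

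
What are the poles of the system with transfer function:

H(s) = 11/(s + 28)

Pole is where denominator = 0: s + 28 = 0, so s = -28.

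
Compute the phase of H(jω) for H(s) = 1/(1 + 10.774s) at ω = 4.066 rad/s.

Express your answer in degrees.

Phase = -arctan(ωτ) = -arctan(4.066 × 10.774) = -88.7°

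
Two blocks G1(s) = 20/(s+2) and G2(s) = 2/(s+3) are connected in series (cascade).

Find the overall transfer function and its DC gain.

Series: multiply transfer functions. G_eq = 20/(s+2) × 2/(s+3) = 40/((s+2)(s+3)). DC gain = 40/(2×3) = 6.6667.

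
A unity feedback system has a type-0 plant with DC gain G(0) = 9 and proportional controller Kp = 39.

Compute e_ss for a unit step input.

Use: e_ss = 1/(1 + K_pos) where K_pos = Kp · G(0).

K_pos = Kp · G(0) = 39 × 9 = 351. e_ss = 1/(1 + 351) = 0.0028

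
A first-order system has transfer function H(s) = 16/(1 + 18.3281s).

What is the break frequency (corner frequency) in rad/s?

Corner frequency = 1/τ = 1/18.3281 = 0.055 rad/s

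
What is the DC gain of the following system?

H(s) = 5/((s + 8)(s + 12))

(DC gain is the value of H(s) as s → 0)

DC gain = H(0) = 5/(8 × 12) = 5/96 = 0.0521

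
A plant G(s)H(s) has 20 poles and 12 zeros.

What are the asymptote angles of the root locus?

n - m = 20 - 12 = 8. Angles: θk = (2k + 1)·180°/8 = 22.5°, 67.5°, 112.5°, 157.5°, 202.5°, 247.5°, 292.5°, 337.5°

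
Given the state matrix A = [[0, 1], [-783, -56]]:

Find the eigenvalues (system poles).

det(A - λI) = λ² - (-56)λ + 783 = (λ - (-29))(λ - (-27)). Eigenvalues: -29, -27.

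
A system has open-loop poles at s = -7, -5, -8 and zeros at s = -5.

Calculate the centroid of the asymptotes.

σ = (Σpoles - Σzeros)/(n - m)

σ = (Σpoles - Σzeros)/(n - m) = (-20 - (-5))/(3 - 1) = -15/2 = -7.5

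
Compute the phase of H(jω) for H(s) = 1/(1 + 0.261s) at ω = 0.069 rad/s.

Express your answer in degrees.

Phase = -arctan(ωτ) = -arctan(0.069 × 0.261) = -1.0°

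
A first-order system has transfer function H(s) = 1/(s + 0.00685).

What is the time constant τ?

For H(s) = 1/(s + 1/τ), the pole is at -1/τ = -0.00685, so τ = 1/0.00685 = 146 s.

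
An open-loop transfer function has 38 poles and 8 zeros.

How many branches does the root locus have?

Root locus has n branches where n = number of poles = 38.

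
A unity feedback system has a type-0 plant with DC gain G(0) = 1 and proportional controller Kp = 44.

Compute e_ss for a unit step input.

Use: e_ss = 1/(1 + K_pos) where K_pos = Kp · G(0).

K_pos = Kp · G(0) = 44 × 1 = 44. e_ss = 1/(1 + 44) = 0.0222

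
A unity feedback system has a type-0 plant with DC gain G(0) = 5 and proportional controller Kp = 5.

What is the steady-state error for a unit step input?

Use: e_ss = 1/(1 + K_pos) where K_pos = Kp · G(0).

K_pos = Kp · G(0) = 5 × 5 = 25. e_ss = 1/(1 + 25) = 0.0385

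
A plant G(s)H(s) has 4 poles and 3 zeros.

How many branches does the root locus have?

Root locus has n branches where n = number of poles = 4.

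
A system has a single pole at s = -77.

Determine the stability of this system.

Pole at s = -77 is in the left half-plane. Stable.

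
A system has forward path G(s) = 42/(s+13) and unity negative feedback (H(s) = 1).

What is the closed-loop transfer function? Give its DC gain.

T(s) = G/(1+GH) = [42/(s+13)] / [1 + 42/(s+13)] = 42/(s+13+42) = 42/(s+55). DC gain = 42/55 = 0.7636.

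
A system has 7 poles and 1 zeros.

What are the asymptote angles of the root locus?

n - m = 7 - 1 = 6. Angles: θk = (2k + 1)·180°/6 = 30°, 90°, 150°, 210°, 270°, 330°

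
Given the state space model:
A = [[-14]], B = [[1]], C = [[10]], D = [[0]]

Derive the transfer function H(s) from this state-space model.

(sI - A)⁻¹ = 1/(s + 14). H(s) = 10 × 1/(s + 14) + 0 = 10/(s + 14).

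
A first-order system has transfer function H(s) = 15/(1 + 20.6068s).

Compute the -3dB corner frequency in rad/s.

Corner frequency = 1/τ = 1/20.6068 = 0.049 rad/s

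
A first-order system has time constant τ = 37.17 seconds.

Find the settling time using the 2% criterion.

For first-order system, 2% settling time ≈ 4τ = 4 × 37.17 = 148.68 s.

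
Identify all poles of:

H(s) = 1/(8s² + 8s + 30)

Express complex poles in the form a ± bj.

Discriminant = 8² - 4×8×30 = 64 - 960 = -896 < 0, so the poles are a complex conjugate pair s = (-8 ± j√896)/(2×8). Real part = -8/(2×8) = -8/16 = -0.5; imaginary part = ±√896/(2×8) ≈ 1.8708. Poles: s = -0.5 ± 1.8708j.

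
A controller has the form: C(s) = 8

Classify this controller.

This is a Proportional (P) controller.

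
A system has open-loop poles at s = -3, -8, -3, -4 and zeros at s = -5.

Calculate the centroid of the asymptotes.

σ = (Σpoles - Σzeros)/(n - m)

σ = (Σpoles - Σzeros)/(n - m) = (-18 - (-5))/(4 - 1) = -13/3 = -4.33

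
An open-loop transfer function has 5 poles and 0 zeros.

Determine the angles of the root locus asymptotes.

n - m = 5 - 0 = 5. Angles: θk = (2k + 1)·180°/5 = 36°, 108°, 180°, 252°, 324°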